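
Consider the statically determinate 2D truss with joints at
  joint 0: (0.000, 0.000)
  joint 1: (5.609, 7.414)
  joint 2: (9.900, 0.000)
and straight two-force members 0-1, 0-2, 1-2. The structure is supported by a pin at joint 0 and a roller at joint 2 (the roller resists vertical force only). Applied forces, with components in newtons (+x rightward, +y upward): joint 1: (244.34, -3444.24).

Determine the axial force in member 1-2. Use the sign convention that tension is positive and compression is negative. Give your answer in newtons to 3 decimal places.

N=3 nodes, M=3 members, R=3 reactions → 2N=6, M+R=6
member 0 (0-1): L=9.2967, (cx,cy)=(0.6033,0.7975)
member 1 (0-2): L=9.9000, (cx,cy)=(1.0000,0.0000)
member 2 (1-2): L=8.5662, (cx,cy)=(0.5009,-0.8655)
solve A·x = −loads:
  F[0-1] = -1642.4910 N (compression)
  F[0-2] = +1235.3100 N (tension)
  F[1-2] = -2466.0764 N (compression)
  Rx@0 = -244.3400 N
  Ry@0 = +1309.8684 N
  Ry@2 = +2134.3716 N

-2466.076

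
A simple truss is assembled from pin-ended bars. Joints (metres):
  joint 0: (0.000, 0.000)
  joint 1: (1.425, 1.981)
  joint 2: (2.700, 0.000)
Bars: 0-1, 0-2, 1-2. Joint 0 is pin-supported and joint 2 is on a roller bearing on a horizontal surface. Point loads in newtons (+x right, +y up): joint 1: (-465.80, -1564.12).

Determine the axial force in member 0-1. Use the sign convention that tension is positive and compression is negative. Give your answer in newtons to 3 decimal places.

-1330.850

N=3 nodes, M=3 members, R=3 reactions → 2N=6, M+R=6
member 0 (0-1): L=2.4403, (cx,cy)=(0.5839,0.8118)
member 1 (0-2): L=2.7000, (cx,cy)=(1.0000,0.0000)
member 2 (1-2): L=2.3558, (cx,cy)=(0.5412,-0.8409)
solve A·x = −loads:
  F[0-1] = -1330.8496 N (compression)
  F[0-2] = +311.3475 N (tension)
  F[1-2] = -575.2825 N (compression)
  Rx@0 = +465.8000 N
  Ry@0 = +1080.3714 N
  Ry@2 = +483.7486 N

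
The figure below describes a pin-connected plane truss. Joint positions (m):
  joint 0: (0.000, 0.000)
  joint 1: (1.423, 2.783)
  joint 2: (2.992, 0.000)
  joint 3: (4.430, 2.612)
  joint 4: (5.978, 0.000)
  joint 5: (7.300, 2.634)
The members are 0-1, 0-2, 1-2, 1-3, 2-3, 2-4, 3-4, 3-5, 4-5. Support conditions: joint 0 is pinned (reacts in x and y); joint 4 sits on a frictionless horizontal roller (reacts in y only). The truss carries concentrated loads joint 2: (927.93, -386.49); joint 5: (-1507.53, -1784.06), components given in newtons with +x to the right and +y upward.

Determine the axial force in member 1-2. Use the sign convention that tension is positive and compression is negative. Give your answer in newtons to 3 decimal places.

N=6 nodes, M=9 members, R=3 reactions → 2N=12, M+R=12
member 0 (0-1): L=3.1257, (cx,cy)=(0.4553,0.8904)
member 1 (0-2): L=2.9920, (cx,cy)=(1.0000,0.0000)
member 2 (1-2): L=3.1948, (cx,cy)=(0.4911,-0.8711)
member 3 (1-3): L=3.0119, (cx,cy)=(0.9984,-0.0568)
member 4 (2-3): L=2.9817, (cx,cy)=(0.4823,0.8760)
member 5 (2-4): L=2.9860, (cx,cy)=(1.0000,0.0000)
member 6 (3-4): L=3.0363, (cx,cy)=(0.5098,-0.8603)
member 7 (3-5): L=2.8701, (cx,cy)=(1.0000,0.0077)
member 8 (4-5): L=2.9471, (cx,cy)=(0.4486,0.8937)
solve A·x = −loads:
  F[0-1] = -519.7424 N (compression)
  F[0-2] = -342.9833 N (compression)
  F[1-2] = +564.7890 N (tension)
  F[1-3] = -514.8196 N (compression)
  F[2-3] = -120.4279 N (compression)
  F[2-4] = -935.4610 N (compression)
  F[3-4] = +83.1802 N (tension)
  F[3-5] = -614.4955 N (compression)
  F[4-5] = -1990.8863 N (compression)
  Rx@0 = +579.6000 N
  Ry@0 = +462.7578 N
  Ry@4 = +1707.7922 N

564.789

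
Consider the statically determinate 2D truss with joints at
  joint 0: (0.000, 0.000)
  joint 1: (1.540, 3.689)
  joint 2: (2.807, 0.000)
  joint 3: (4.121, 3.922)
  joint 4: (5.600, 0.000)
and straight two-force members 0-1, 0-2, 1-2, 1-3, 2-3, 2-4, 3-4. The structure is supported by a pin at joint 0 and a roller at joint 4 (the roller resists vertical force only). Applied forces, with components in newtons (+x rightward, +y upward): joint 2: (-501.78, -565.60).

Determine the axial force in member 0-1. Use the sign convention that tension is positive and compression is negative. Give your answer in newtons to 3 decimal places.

N=5 nodes, M=7 members, R=3 reactions → 2N=10, M+R=10
member 0 (0-1): L=3.9975, (cx,cy)=(0.3852,0.9228)
member 1 (0-2): L=2.8070, (cx,cy)=(1.0000,0.0000)
member 2 (1-2): L=3.9005, (cx,cy)=(0.3248,-0.9458)
member 3 (1-3): L=2.5915, (cx,cy)=(0.9959,0.0899)
member 4 (2-3): L=4.1363, (cx,cy)=(0.3177,0.9482)
member 5 (2-4): L=2.7930, (cx,cy)=(1.0000,0.0000)
member 6 (3-4): L=4.1916, (cx,cy)=(0.3528,-0.9357)
solve A·x = −loads:
  F[0-1] = -305.6866 N (compression)
  F[0-2] = -384.0182 N (compression)
  F[1-2] = +278.3950 N (tension)
  F[1-3] = -209.0392 N (compression)
  F[2-3] = +318.8167 N (tension)
  F[2-4] = +106.9115 N (tension)
  F[3-4] = -302.9955 N (compression)
  Rx@0 = +501.7800 N
  Ry@0 = +282.0930 N
  Ry@4 = +283.5070 N

-305.687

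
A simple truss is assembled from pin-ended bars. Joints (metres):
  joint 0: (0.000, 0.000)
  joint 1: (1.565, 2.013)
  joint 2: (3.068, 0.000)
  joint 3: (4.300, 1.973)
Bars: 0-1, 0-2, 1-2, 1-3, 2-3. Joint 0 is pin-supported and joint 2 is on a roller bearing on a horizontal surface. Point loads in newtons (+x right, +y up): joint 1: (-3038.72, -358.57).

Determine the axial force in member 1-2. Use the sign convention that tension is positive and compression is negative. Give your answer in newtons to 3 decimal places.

N=4 nodes, M=5 members, R=3 reactions → 2N=8, M+R=8
member 0 (0-1): L=2.5498, (cx,cy)=(0.6138,0.7895)
member 1 (0-2): L=3.0680, (cx,cy)=(1.0000,0.0000)
member 2 (1-2): L=2.5122, (cx,cy)=(0.5983,-0.8013)
member 3 (1-3): L=2.7353, (cx,cy)=(0.9999,-0.0146)
member 4 (2-3): L=2.3261, (cx,cy)=(0.5297,0.8482)
solve A·x = −loads:
  F[0-1] = -2747.9524 N (compression)
  F[0-2] = -1352.0881 N (compression)
  F[1-2] = +2259.9625 N (tension)
  F[1-3] = +0.0000 N (tension)
  F[2-3] = -0.0000 N (compression)
  Rx@0 = +3038.7200 N
  Ry@0 = +2169.4505 N
  Ry@2 = -1810.8805 N

2259.962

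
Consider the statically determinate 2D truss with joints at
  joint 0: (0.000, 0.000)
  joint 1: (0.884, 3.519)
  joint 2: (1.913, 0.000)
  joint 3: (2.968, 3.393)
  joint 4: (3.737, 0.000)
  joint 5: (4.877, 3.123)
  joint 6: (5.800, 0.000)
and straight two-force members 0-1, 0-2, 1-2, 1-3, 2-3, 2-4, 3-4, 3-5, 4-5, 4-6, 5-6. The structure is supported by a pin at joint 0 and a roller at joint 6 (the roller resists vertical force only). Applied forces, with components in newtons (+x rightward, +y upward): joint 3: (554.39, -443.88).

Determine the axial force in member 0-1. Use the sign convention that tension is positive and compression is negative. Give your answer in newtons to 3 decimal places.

110.925

N=7 nodes, M=11 members, R=3 reactions → 2N=14, M+R=14
member 0 (0-1): L=3.6283, (cx,cy)=(0.2436,0.9699)
member 1 (0-2): L=1.9130, (cx,cy)=(1.0000,0.0000)
member 2 (1-2): L=3.6664, (cx,cy)=(0.2807,-0.9598)
member 3 (1-3): L=2.0878, (cx,cy)=(0.9982,-0.0604)
member 4 (2-3): L=3.5532, (cx,cy)=(0.2969,0.9549)
member 5 (2-4): L=1.8240, (cx,cy)=(1.0000,0.0000)
member 6 (3-4): L=3.4791, (cx,cy)=(0.2210,-0.9753)
member 7 (3-5): L=1.9280, (cx,cy)=(0.9901,-0.1400)
member 8 (4-5): L=3.3246, (cx,cy)=(0.3429,0.9394)
member 9 (4-6): L=2.0630, (cx,cy)=(1.0000,0.0000)
member 10 (5-6): L=3.2565, (cx,cy)=(0.2834,-0.9590)
solve A·x = −loads:
  F[0-1] = +110.9248 N (tension)
  F[0-2] = +527.3645 N (tension)
  F[1-2] = -115.8377 N (compression)
  F[1-3] = +59.6452 N (tension)
  F[2-3] = +116.4324 N (tension)
  F[2-4] = +460.2833 N (tension)
  F[3-4] = -515.2123 N (compression)
  F[3-5] = -349.8497 N (compression)
  F[4-5] = +534.8991 N (tension)
  F[4-6] = +162.9842 N (tension)
  F[5-6] = -575.0430 N (compression)
  Rx@0 = -554.3900 N
  Ry@0 = -107.5823 N
  Ry@6 = +551.4623 N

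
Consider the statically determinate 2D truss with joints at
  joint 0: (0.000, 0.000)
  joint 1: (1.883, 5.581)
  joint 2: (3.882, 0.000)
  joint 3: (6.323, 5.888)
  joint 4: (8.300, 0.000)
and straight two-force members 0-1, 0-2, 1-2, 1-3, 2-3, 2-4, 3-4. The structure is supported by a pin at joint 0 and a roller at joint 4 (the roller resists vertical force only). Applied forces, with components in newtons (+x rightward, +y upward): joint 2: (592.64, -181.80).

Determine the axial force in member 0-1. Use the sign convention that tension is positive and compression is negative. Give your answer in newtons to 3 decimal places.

-102.130

N=5 nodes, M=7 members, R=3 reactions → 2N=10, M+R=10
member 0 (0-1): L=5.8901, (cx,cy)=(0.3197,0.9475)
member 1 (0-2): L=3.8820, (cx,cy)=(1.0000,0.0000)
member 2 (1-2): L=5.9282, (cx,cy)=(0.3372,-0.9414)
member 3 (1-3): L=4.4506, (cx,cy)=(0.9976,0.0690)
member 4 (2-3): L=6.3739, (cx,cy)=(0.3830,0.9238)
member 5 (2-4): L=4.4180, (cx,cy)=(1.0000,0.0000)
member 6 (3-4): L=6.2110, (cx,cy)=(0.3183,-0.9480)
solve A·x = −loads:
  F[0-1] = -102.1297 N (compression)
  F[0-2] = +625.2897 N (tension)
  F[1-2] = +97.9661 N (tension)
  F[1-3] = -65.8409 N (compression)
  F[2-3] = +96.9638 N (tension)
  F[2-4] = +28.5503 N (tension)
  F[3-4] = -89.6950 N (compression)
  Rx@0 = -592.6400 N
  Ry@0 = +96.7702 N
  Ry@4 = +85.0298 N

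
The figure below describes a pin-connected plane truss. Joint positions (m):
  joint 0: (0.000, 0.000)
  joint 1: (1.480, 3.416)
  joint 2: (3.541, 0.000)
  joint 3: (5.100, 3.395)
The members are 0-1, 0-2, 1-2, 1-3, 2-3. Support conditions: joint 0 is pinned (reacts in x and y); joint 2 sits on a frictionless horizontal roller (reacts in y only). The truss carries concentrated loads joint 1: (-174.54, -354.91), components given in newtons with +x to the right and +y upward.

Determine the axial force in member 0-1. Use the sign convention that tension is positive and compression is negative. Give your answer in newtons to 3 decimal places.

-408.628

N=4 nodes, M=5 members, R=3 reactions → 2N=8, M+R=8
member 0 (0-1): L=3.7228, (cx,cy)=(0.3975,0.9176)
member 1 (0-2): L=3.5410, (cx,cy)=(1.0000,0.0000)
member 2 (1-2): L=3.9896, (cx,cy)=(0.5166,-0.8562)
member 3 (1-3): L=3.6201, (cx,cy)=(1.0000,-0.0058)
member 4 (2-3): L=3.7358, (cx,cy)=(0.4173,0.9088)
solve A·x = −loads:
  F[0-1] = -408.6285 N (compression)
  F[0-2] = -12.0909 N (compression)
  F[1-2] = +23.4050 N (tension)
  F[1-3] = -0.0000 N (compression)
  F[2-3] = +0.0000 N (tension)
  Rx@0 = +174.5400 N
  Ry@0 = +374.9501 N
  Ry@2 = -20.0401 N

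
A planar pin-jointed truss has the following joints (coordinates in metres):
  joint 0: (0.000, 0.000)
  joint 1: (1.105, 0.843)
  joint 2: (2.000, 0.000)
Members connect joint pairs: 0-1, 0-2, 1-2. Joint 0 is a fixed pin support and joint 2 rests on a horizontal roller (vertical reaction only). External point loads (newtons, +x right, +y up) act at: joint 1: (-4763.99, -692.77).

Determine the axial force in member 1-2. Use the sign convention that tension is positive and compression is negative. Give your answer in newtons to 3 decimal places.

N=3 nodes, M=3 members, R=3 reactions → 2N=6, M+R=6
member 0 (0-1): L=1.3898, (cx,cy)=(0.7951,0.6065)
member 1 (0-2): L=2.0000, (cx,cy)=(1.0000,0.0000)
member 2 (1-2): L=1.2295, (cx,cy)=(0.7279,-0.6856)
solve A·x = −loads:
  F[0-1] = -3821.7263 N (compression)
  F[0-2] = -1725.5200 N (compression)
  F[1-2] = +2370.4240 N (tension)
  Rx@0 = +4763.9900 N
  Ry@0 = +2318.0364 N
  Ry@2 = -1625.2664 N

2370.424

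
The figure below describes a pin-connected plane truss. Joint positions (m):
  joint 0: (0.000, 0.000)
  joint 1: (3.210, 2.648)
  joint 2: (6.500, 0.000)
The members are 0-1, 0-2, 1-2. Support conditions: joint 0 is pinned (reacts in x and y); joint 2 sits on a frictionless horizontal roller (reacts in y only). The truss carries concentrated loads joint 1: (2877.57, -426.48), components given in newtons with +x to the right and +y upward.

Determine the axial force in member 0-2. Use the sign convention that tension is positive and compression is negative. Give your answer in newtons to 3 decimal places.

1718.172

N=3 nodes, M=3 members, R=3 reactions → 2N=6, M+R=6
member 0 (0-1): L=4.1613, (cx,cy)=(0.7714,0.6363)
member 1 (0-2): L=6.5000, (cx,cy)=(1.0000,0.0000)
member 2 (1-2): L=4.2233, (cx,cy)=(0.7790,-0.6270)
solve A·x = −loads:
  F[0-1] = +1502.9739 N (tension)
  F[0-2] = +1718.1718 N (tension)
  F[1-2] = -2205.5630 N (compression)
  Rx@0 = -2877.5700 N
  Ry@0 = -956.4133 N
  Ry@2 = +1382.8933 N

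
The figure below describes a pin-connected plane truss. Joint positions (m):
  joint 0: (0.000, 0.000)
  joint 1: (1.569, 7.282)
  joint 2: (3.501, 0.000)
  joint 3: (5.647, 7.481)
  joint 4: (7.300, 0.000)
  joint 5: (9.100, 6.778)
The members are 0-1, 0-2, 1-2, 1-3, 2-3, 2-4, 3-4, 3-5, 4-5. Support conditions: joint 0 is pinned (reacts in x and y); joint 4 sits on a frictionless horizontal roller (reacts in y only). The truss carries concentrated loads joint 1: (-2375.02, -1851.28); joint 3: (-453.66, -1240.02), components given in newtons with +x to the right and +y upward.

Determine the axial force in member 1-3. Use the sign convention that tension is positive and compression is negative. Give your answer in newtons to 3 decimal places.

N=6 nodes, M=9 members, R=3 reactions → 2N=12, M+R=12
member 0 (0-1): L=7.4491, (cx,cy)=(0.2106,0.9776)
member 1 (0-2): L=3.5010, (cx,cy)=(1.0000,0.0000)
member 2 (1-2): L=7.5339, (cx,cy)=(0.2564,-0.9666)
member 3 (1-3): L=4.0829, (cx,cy)=(0.9988,0.0487)
member 4 (2-3): L=7.7827, (cx,cy)=(0.2757,0.9612)
member 5 (2-4): L=3.7990, (cx,cy)=(1.0000,0.0000)
member 6 (3-4): L=7.6614, (cx,cy)=(0.2158,-0.9764)
member 7 (3-5): L=3.5238, (cx,cy)=(0.9799,-0.1995)
member 8 (4-5): L=7.0129, (cx,cy)=(0.2567,0.9665)
solve A·x = −loads:
  F[0-1] = -4673.0773 N (compression)
  F[0-2] = -1844.3939 N (compression)
  F[1-2] = +2844.3480 N (tension)
  F[1-3] = +662.1169 N (tension)
  F[2-3] = -2860.1131 N (compression)
  F[2-4] = -326.3447 N (compression)
  F[3-4] = +1512.5666 N (tension)
  F[3-5] = -0.0000 N (compression)
  F[4-5] = +0.0000 N (tension)
  Rx@0 = +2828.6800 N
  Ry@0 = +4568.2418 N
  Ry@4 = -1476.9418 N

662.117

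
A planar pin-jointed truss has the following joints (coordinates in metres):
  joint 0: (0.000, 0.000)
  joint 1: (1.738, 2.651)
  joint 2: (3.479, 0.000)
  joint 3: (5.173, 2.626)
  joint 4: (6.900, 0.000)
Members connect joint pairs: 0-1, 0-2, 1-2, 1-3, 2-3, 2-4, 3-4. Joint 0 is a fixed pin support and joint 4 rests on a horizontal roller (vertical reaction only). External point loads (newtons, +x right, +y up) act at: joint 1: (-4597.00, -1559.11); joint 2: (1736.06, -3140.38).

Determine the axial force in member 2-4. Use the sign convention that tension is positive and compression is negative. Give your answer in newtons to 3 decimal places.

N=5 nodes, M=7 members, R=3 reactions → 2N=10, M+R=10
member 0 (0-1): L=3.1699, (cx,cy)=(0.5483,0.8363)
member 1 (0-2): L=3.4790, (cx,cy)=(1.0000,0.0000)
member 2 (1-2): L=3.1716, (cx,cy)=(0.5489,-0.8359)
member 3 (1-3): L=3.4351, (cx,cy)=(1.0000,-0.0073)
member 4 (2-3): L=3.1250, (cx,cy)=(0.5421,0.8403)
member 5 (2-4): L=3.4210, (cx,cy)=(1.0000,0.0000)
member 6 (3-4): L=3.1430, (cx,cy)=(0.5495,-0.8355)
solve A·x = −loads:
  F[0-1] = -5368.3913 N (compression)
  F[0-2] = +82.4276 N (tension)
  F[1-2] = +3508.2779 N (tension)
  F[1-3] = -272.2046 N (compression)
  F[2-3] = +247.4541 N (tension)
  F[2-4] = +138.0567 N (tension)
  F[3-4] = -251.2514 N (compression)
  Rx@0 = +2860.9400 N
  Ry@0 = +4489.5671 N
  Ry@4 = +209.9229 N

138.057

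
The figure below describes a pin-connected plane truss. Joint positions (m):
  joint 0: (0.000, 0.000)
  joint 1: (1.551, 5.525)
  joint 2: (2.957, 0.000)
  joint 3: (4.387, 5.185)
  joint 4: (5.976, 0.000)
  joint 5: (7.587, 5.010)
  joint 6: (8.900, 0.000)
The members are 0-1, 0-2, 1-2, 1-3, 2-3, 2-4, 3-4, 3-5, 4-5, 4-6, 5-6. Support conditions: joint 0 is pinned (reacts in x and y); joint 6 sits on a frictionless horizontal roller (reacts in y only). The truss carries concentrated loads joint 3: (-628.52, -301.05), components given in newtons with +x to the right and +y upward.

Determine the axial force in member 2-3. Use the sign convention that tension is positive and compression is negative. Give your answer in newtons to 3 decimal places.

-573.811

N=7 nodes, M=11 members, R=3 reactions → 2N=14, M+R=14
member 0 (0-1): L=5.7386, (cx,cy)=(0.2703,0.9628)
member 1 (0-2): L=2.9570, (cx,cy)=(1.0000,0.0000)
member 2 (1-2): L=5.7011, (cx,cy)=(0.2466,-0.9691)
member 3 (1-3): L=2.8563, (cx,cy)=(0.9929,-0.1190)
member 4 (2-3): L=5.3786, (cx,cy)=(0.2659,0.9640)
member 5 (2-4): L=3.0190, (cx,cy)=(1.0000,0.0000)
member 6 (3-4): L=5.4230, (cx,cy)=(0.2930,-0.9561)
member 7 (3-5): L=3.2048, (cx,cy)=(0.9985,-0.0546)
member 8 (4-5): L=5.2626, (cx,cy)=(0.3061,0.9520)
member 9 (4-6): L=2.9240, (cx,cy)=(1.0000,0.0000)
member 10 (5-6): L=5.1792, (cx,cy)=(0.2535,-0.9673)
solve A·x = −loads:
  F[0-1] = -538.8774 N (compression)
  F[0-2] = -482.8743 N (compression)
  F[1-2] = +570.7895 N (tension)
  F[1-3] = -288.4645 N (compression)
  F[2-3] = -573.8112 N (compression)
  F[2-4] = -189.5476 N (compression)
  F[3-4] = +220.6247 N (tension)
  F[3-5] = +125.0890 N (tension)
  F[4-5] = -221.5786 N (compression)
  F[4-6] = -57.0728 N (compression)
  F[5-6] = +225.1264 N (tension)
  Rx@0 = +628.5200 N
  Ry@0 = +518.8219 N
  Ry@6 = -217.7719 N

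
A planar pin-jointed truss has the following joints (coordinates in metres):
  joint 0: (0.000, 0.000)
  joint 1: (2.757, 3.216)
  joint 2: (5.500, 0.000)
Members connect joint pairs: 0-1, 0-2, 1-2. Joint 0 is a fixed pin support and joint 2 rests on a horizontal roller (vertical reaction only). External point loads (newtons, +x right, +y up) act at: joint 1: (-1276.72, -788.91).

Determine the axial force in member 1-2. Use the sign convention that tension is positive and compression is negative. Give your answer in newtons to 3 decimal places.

N=3 nodes, M=3 members, R=3 reactions → 2N=6, M+R=6
member 0 (0-1): L=4.2360, (cx,cy)=(0.6508,0.7592)
member 1 (0-2): L=5.5000, (cx,cy)=(1.0000,0.0000)
member 2 (1-2): L=4.2269, (cx,cy)=(0.6489,-0.7608)
solve A·x = −loads:
  F[0-1] = -1501.5464 N (compression)
  F[0-2] = -299.4390 N (compression)
  F[1-2] = +461.4289 N (tension)
  Rx@0 = +1276.7200 N
  Ry@0 = +1139.9839 N
  Ry@2 = -351.0739 N

461.429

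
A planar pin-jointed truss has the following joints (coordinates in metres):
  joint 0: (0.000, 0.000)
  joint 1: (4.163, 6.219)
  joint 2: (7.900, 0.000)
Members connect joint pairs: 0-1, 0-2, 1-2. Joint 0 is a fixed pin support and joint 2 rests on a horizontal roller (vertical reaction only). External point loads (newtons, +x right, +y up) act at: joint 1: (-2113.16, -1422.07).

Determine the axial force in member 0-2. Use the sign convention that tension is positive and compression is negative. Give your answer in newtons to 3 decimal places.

-549.304

N=3 nodes, M=3 members, R=3 reactions → 2N=6, M+R=6
member 0 (0-1): L=7.4838, (cx,cy)=(0.5563,0.8310)
member 1 (0-2): L=7.9000, (cx,cy)=(1.0000,0.0000)
member 2 (1-2): L=7.2554, (cx,cy)=(0.5151,-0.8572)
solve A·x = −loads:
  F[0-1] = -2811.3161 N (compression)
  F[0-2] = -549.3040 N (compression)
  F[1-2] = +1066.4789 N (tension)
  Rx@0 = +2113.1600 N
  Ry@0 = +2336.2048 N
  Ry@2 = -914.1348 N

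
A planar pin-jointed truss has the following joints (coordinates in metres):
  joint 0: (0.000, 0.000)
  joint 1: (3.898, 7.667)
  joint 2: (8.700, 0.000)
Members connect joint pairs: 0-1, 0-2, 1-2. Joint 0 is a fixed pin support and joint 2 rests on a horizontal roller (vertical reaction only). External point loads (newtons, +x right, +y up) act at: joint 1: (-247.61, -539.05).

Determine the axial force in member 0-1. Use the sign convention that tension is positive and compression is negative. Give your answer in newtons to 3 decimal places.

-578.569

N=3 nodes, M=3 members, R=3 reactions → 2N=6, M+R=6
member 0 (0-1): L=8.6010, (cx,cy)=(0.4532,0.8914)
member 1 (0-2): L=8.7000, (cx,cy)=(1.0000,0.0000)
member 2 (1-2): L=9.0467, (cx,cy)=(0.5308,-0.8475)
solve A·x = −loads:
  F[0-1] = -578.5690 N (compression)
  F[0-2] = +14.5991 N (tension)
  F[1-2] = -27.5038 N (compression)
  Rx@0 = +247.6100 N
  Ry@0 = +515.7407 N
  Ry@2 = +23.3093 N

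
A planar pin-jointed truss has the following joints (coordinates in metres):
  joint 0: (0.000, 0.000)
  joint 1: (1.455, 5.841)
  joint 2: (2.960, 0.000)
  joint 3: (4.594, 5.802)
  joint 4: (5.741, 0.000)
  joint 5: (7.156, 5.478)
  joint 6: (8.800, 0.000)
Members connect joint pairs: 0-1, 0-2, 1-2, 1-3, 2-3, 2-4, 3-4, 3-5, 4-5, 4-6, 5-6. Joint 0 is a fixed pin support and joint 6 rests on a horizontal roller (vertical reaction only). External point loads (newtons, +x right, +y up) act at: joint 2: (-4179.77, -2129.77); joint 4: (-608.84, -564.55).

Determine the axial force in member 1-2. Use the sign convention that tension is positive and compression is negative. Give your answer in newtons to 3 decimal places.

N=7 nodes, M=11 members, R=3 reactions → 2N=14, M+R=14
member 0 (0-1): L=6.0195, (cx,cy)=(0.2417,0.9703)
member 1 (0-2): L=2.9600, (cx,cy)=(1.0000,0.0000)
member 2 (1-2): L=6.0318, (cx,cy)=(0.2495,-0.9684)
member 3 (1-3): L=3.1392, (cx,cy)=(0.9999,-0.0124)
member 4 (2-3): L=6.0277, (cx,cy)=(0.2711,0.9626)
member 5 (2-4): L=2.7810, (cx,cy)=(1.0000,0.0000)
member 6 (3-4): L=5.9143, (cx,cy)=(0.1939,-0.9810)
member 7 (3-5): L=2.5824, (cx,cy)=(0.9921,-0.1255)
member 8 (4-5): L=5.6578, (cx,cy)=(0.2501,0.9682)
member 9 (4-6): L=3.0590, (cx,cy)=(1.0000,0.0000)
member 10 (5-6): L=5.7194, (cx,cy)=(0.2874,-0.9578)
solve A·x = −loads:
  F[0-1] = -1658.8267 N (compression)
  F[0-2] = -4387.6472 N (compression)
  F[1-2] = +1672.7102 N (tension)
  F[1-3] = -818.3871 N (compression)
  F[2-3] = +529.8025 N (tension)
  F[2-4] = +65.8641 N (tension)
  F[3-4] = -454.5863 N (compression)
  F[3-5] = -591.2147 N (compression)
  F[4-5] = +1043.6727 N (tension)
  F[4-6] = +325.5234 N (tension)
  F[5-6] = -1132.4753 N (compression)
  Rx@0 = +4788.6100 N
  Ry@0 = +1609.6381 N
  Ry@6 = +1084.6819 N

1672.710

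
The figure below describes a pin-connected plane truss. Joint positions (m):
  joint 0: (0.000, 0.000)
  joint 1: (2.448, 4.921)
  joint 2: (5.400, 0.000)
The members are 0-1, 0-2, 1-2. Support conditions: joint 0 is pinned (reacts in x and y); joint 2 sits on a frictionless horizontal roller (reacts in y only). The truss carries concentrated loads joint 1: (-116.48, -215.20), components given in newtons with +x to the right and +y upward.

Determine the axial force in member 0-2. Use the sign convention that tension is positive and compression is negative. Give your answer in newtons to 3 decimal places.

-5.153

N=3 nodes, M=3 members, R=3 reactions → 2N=6, M+R=6
member 0 (0-1): L=5.4963, (cx,cy)=(0.4454,0.8953)
member 1 (0-2): L=5.4000, (cx,cy)=(1.0000,0.0000)
member 2 (1-2): L=5.7385, (cx,cy)=(0.5144,-0.8575)
solve A·x = −loads:
  F[0-1] = -249.9516 N (compression)
  F[0-2] = -5.1532 N (compression)
  F[1-2] = +10.0176 N (tension)
  Rx@0 = +116.4800 N
  Ry@0 = +223.7905 N
  Ry@2 = -8.5905 N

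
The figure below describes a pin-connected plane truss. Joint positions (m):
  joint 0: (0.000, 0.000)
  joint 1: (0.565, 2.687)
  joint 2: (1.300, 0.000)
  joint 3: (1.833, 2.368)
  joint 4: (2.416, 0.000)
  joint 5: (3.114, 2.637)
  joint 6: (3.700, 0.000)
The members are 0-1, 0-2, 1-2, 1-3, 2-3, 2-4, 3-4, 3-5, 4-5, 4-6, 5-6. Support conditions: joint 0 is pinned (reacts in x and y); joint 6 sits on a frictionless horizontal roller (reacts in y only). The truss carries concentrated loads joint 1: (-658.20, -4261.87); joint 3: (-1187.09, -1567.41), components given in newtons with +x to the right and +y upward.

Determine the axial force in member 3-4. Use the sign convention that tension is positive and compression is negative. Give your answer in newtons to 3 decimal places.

-216.367

N=7 nodes, M=11 members, R=3 reactions → 2N=14, M+R=14
member 0 (0-1): L=2.7458, (cx,cy)=(0.2058,0.9786)
member 1 (0-2): L=1.3000, (cx,cy)=(1.0000,0.0000)
member 2 (1-2): L=2.7857, (cx,cy)=(0.2638,-0.9646)
member 3 (1-3): L=1.3075, (cx,cy)=(0.9698,-0.2440)
member 4 (2-3): L=2.4272, (cx,cy)=(0.2196,0.9756)
member 5 (2-4): L=1.1160, (cx,cy)=(1.0000,0.0000)
member 6 (3-4): L=2.4387, (cx,cy)=(0.2391,-0.9710)
member 7 (3-5): L=1.3089, (cx,cy)=(0.9787,0.2055)
member 8 (4-5): L=2.7278, (cx,cy)=(0.2559,0.9667)
member 9 (4-6): L=1.2840, (cx,cy)=(1.0000,0.0000)
member 10 (5-6): L=2.7013, (cx,cy)=(0.2169,-0.9762)
solve A·x = −loads:
  F[0-1] = -5763.0398 N (compression)
  F[0-2] = -659.4186 N (compression)
  F[1-2] = +1681.8222 N (tension)
  F[1-3] = -1001.6834 N (compression)
  F[2-3] = -1662.8121 N (compression)
  F[2-4] = +149.4620 N (tension)
  F[3-4] = -216.3670 N (compression)
  F[3-5] = -99.8688 N (compression)
  F[4-5] = +217.3287 N (tension)
  F[4-6] = +42.1265 N (tension)
  F[5-6] = -194.1937 N (compression)
  Rx@0 = +1845.2900 N
  Ry@0 = +5639.7107 N
  Ry@6 = +189.5693 N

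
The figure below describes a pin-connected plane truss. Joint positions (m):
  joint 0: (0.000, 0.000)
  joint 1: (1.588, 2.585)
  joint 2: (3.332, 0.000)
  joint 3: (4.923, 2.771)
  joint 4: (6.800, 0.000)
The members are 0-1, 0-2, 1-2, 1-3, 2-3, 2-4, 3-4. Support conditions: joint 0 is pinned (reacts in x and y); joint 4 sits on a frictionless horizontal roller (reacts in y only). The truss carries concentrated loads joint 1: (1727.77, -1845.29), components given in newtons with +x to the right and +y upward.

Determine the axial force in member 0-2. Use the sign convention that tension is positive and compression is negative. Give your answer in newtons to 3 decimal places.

2193.145

N=5 nodes, M=7 members, R=3 reactions → 2N=10, M+R=10
member 0 (0-1): L=3.0338, (cx,cy)=(0.5234,0.8521)
member 1 (0-2): L=3.3320, (cx,cy)=(1.0000,0.0000)
member 2 (1-2): L=3.1183, (cx,cy)=(0.5593,-0.8290)
member 3 (1-3): L=3.3402, (cx,cy)=(0.9984,0.0557)
member 4 (2-3): L=3.1953, (cx,cy)=(0.4979,0.8672)
member 5 (2-4): L=3.4680, (cx,cy)=(1.0000,0.0000)
member 6 (3-4): L=3.3469, (cx,cy)=(0.5608,-0.8279)
solve A·x = −loads:
  F[0-1] = -889.0793 N (compression)
  F[0-2] = +2193.1454 N (tension)
  F[1-2] = -1406.7581 N (compression)
  F[1-3] = -1408.5592 N (compression)
  F[2-3] = +1344.7243 N (tension)
  F[2-4] = +736.8029 N (tension)
  F[3-4] = -1313.7916 N (compression)
  Rx@0 = -1727.7700 N
  Ry@0 = +757.5538 N
  Ry@4 = +1087.7362 N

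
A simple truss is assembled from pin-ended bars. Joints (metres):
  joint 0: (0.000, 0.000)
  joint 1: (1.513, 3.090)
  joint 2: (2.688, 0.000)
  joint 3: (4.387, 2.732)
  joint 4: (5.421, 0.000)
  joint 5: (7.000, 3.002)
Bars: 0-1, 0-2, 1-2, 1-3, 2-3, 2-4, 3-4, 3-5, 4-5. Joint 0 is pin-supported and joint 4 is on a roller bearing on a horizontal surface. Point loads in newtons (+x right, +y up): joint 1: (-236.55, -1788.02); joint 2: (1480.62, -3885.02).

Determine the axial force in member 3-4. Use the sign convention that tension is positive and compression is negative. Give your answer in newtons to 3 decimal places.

N=6 nodes, M=9 members, R=3 reactions → 2N=12, M+R=12
member 0 (0-1): L=3.4405, (cx,cy)=(0.4398,0.8981)
member 1 (0-2): L=2.6880, (cx,cy)=(1.0000,0.0000)
member 2 (1-2): L=3.3059, (cx,cy)=(0.3554,-0.9347)
member 3 (1-3): L=2.8962, (cx,cy)=(0.9923,-0.1236)
member 4 (2-3): L=3.2172, (cx,cy)=(0.5281,0.8492)
member 5 (2-4): L=2.7330, (cx,cy)=(1.0000,0.0000)
member 6 (3-4): L=2.9211, (cx,cy)=(0.3540,-0.9353)
member 7 (3-5): L=2.6269, (cx,cy)=(0.9947,0.1028)
member 8 (4-5): L=3.3919, (cx,cy)=(0.4655,0.8850)
solve A·x = −loads:
  F[0-1] = -3766.1632 N (compression)
  F[0-2] = +2900.2682 N (tension)
  F[1-2] = +1989.2344 N (tension)
  F[1-3] = -2143.1159 N (compression)
  F[2-3] = +2385.4397 N (tension)
  F[2-4] = +866.9349 N (tension)
  F[3-4] = -2449.1554 N (compression)
  F[3-5] = -0.0000 N (tension)
  F[4-5] = -0.0000 N (tension)
  Rx@0 = -1244.0700 N
  Ry@0 = +3382.4537 N
  Ry@4 = +2290.5863 N

-2449.155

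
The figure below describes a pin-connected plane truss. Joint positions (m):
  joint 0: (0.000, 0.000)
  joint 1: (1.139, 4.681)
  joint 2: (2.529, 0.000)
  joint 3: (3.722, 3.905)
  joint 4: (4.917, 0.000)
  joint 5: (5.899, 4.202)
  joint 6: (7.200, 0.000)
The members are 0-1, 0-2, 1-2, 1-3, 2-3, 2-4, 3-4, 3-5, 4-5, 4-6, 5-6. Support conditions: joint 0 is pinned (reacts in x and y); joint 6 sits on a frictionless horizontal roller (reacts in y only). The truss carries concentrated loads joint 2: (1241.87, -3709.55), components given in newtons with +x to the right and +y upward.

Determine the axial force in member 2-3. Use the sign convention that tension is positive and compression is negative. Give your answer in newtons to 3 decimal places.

N=7 nodes, M=11 members, R=3 reactions → 2N=14, M+R=14
member 0 (0-1): L=4.8176, (cx,cy)=(0.2364,0.9716)
member 1 (0-2): L=2.5290, (cx,cy)=(1.0000,0.0000)
member 2 (1-2): L=4.8830, (cx,cy)=(0.2847,-0.9586)
member 3 (1-3): L=2.6970, (cx,cy)=(0.9577,-0.2877)
member 4 (2-3): L=4.0832, (cx,cy)=(0.2922,0.9564)
member 5 (2-4): L=2.3880, (cx,cy)=(1.0000,0.0000)
member 6 (3-4): L=4.0838, (cx,cy)=(0.2926,-0.9562)
member 7 (3-5): L=2.1972, (cx,cy)=(0.9908,0.1352)
member 8 (4-5): L=4.3152, (cx,cy)=(0.2276,0.9738)
member 9 (4-6): L=2.2830, (cx,cy)=(1.0000,0.0000)
member 10 (5-6): L=4.3988, (cx,cy)=(0.2958,-0.9553)
solve A·x = −loads:
  F[0-1] = -2476.7886 N (compression)
  F[0-2] = +1827.4466 N (tension)
  F[1-2] = +2957.8117 N (tension)
  F[1-3] = -1490.5780 N (compression)
  F[2-3] = +913.9893 N (tension)
  F[2-4] = +1160.5026 N (tension)
  F[3-4] = -1466.9512 N (compression)
  F[3-5] = -738.0127 N (compression)
  F[4-5] = +1440.5357 N (tension)
  F[4-6] = +403.4213 N (tension)
  F[5-6] = -1364.0030 N (compression)
  Rx@0 = -1241.8700 N
  Ry@0 = +2406.5706 N
  Ry@6 = +1302.9794 N

913.989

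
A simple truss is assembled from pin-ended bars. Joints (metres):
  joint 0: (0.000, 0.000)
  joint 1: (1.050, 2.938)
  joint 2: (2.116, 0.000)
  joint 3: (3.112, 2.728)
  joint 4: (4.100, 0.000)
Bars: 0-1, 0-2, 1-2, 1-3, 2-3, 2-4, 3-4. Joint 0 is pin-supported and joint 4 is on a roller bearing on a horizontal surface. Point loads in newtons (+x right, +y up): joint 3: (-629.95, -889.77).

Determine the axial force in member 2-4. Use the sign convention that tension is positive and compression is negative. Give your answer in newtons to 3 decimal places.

92.792

N=5 nodes, M=7 members, R=3 reactions → 2N=10, M+R=10
member 0 (0-1): L=3.1200, (cx,cy)=(0.3365,0.9417)
member 1 (0-2): L=2.1160, (cx,cy)=(1.0000,0.0000)
member 2 (1-2): L=3.1254, (cx,cy)=(0.3411,-0.9400)
member 3 (1-3): L=2.0727, (cx,cy)=(0.9949,-0.1013)
member 4 (2-3): L=2.9041, (cx,cy)=(0.3430,0.9394)
member 5 (2-4): L=1.9840, (cx,cy)=(1.0000,0.0000)
member 6 (3-4): L=2.9014, (cx,cy)=(0.3405,-0.9402)
solve A·x = −loads:
  F[0-1] = -672.8052 N (compression)
  F[0-2] = -403.5245 N (compression)
  F[1-2] = +725.3064 N (tension)
  F[1-3] = -476.2602 N (compression)
  F[2-3] = -725.8359 N (compression)
  F[2-4] = +92.7916 N (tension)
  F[3-4] = -272.4955 N (compression)
  Rx@0 = +629.9500 N
  Ry@0 = +633.5601 N
  Ry@4 = +256.2099 N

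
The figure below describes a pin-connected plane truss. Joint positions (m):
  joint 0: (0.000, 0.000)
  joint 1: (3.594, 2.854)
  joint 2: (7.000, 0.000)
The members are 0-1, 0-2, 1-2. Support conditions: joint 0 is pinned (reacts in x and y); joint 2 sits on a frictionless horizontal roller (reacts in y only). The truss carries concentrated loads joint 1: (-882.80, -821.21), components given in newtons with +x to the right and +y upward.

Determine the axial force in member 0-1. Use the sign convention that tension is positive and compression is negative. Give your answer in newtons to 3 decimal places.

N=3 nodes, M=3 members, R=3 reactions → 2N=6, M+R=6
member 0 (0-1): L=4.5894, (cx,cy)=(0.7831,0.6219)
member 1 (0-2): L=7.0000, (cx,cy)=(1.0000,0.0000)
member 2 (1-2): L=4.4437, (cx,cy)=(0.7665,-0.6423)
solve A·x = −loads:
  F[0-1] = -1221.3200 N (compression)
  F[0-2] = +73.6366 N (tension)
  F[1-2] = -96.0705 N (compression)
  Rx@0 = +882.8000 N
  Ry@0 = +759.5075 N
  Ry@2 = +61.7025 N

-1221.320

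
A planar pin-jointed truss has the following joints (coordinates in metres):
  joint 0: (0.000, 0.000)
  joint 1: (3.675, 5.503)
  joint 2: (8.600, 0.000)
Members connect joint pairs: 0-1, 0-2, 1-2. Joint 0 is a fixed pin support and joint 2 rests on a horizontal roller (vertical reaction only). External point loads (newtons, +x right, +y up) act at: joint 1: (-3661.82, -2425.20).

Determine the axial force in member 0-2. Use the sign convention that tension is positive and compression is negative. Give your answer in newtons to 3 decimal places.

-1169.532

N=3 nodes, M=3 members, R=3 reactions → 2N=6, M+R=6
member 0 (0-1): L=6.6173, (cx,cy)=(0.5554,0.8316)
member 1 (0-2): L=8.6000, (cx,cy)=(1.0000,0.0000)
member 2 (1-2): L=7.3850, (cx,cy)=(0.6669,-0.7452)
solve A·x = −loads:
  F[0-1] = -4487.6765 N (compression)
  F[0-2] = -1169.5322 N (compression)
  F[1-2] = +1753.7112 N (tension)
  Rx@0 = +3661.8200 N
  Ry@0 = +3731.9890 N
  Ry@2 = -1306.7890 N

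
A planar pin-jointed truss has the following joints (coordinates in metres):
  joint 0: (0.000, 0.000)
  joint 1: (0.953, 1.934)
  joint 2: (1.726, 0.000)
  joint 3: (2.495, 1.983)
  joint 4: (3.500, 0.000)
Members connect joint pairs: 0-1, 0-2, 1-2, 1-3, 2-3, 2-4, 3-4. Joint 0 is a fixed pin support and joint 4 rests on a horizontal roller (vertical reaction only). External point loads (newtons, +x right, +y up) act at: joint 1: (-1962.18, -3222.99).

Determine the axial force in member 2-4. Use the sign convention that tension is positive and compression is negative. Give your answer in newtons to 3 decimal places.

N=5 nodes, M=7 members, R=3 reactions → 2N=10, M+R=10
member 0 (0-1): L=2.1561, (cx,cy)=(0.4420,0.8970)
member 1 (0-2): L=1.7260, (cx,cy)=(1.0000,0.0000)
member 2 (1-2): L=2.0828, (cx,cy)=(0.3711,-0.9286)
member 3 (1-3): L=1.5428, (cx,cy)=(0.9995,0.0318)
member 4 (2-3): L=2.1269, (cx,cy)=(0.3616,0.9323)
member 5 (2-4): L=1.7740, (cx,cy)=(1.0000,0.0000)
member 6 (3-4): L=2.2231, (cx,cy)=(0.4521,-0.8920)
solve A·x = −loads:
  F[0-1] = -3823.4385 N (compression)
  F[0-2] = -272.1767 N (compression)
  F[1-2] = +228.9731 N (tension)
  F[1-3] = +187.2895 N (tension)
  F[2-3] = -228.0467 N (compression)
  F[2-4] = -104.7422 N (compression)
  F[3-4] = +231.6973 N (tension)
  Rx@0 = +1962.1800 N
  Ry@0 = +3429.6605 N
  Ry@4 = -206.6705 N

-104.742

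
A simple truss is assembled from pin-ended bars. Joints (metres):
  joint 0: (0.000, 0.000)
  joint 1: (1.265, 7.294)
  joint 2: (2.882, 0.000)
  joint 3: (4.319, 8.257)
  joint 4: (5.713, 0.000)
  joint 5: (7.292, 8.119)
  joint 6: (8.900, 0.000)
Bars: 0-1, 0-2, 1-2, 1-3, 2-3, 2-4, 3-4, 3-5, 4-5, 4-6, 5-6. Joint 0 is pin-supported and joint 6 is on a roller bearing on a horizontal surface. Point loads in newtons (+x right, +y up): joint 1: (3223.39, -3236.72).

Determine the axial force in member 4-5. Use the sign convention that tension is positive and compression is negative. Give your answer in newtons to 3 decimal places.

3102.837

N=7 nodes, M=11 members, R=3 reactions → 2N=14, M+R=14
member 0 (0-1): L=7.4029, (cx,cy)=(0.1709,0.9853)
member 1 (0-2): L=2.8820, (cx,cy)=(1.0000,0.0000)
member 2 (1-2): L=7.4711, (cx,cy)=(0.2164,-0.9763)
member 3 (1-3): L=3.2022, (cx,cy)=(0.9537,0.3007)
member 4 (2-3): L=8.3811, (cx,cy)=(0.1715,0.9852)
member 5 (2-4): L=2.8310, (cx,cy)=(1.0000,0.0000)
member 6 (3-4): L=8.3738, (cx,cy)=(0.1665,-0.9860)
member 7 (3-5): L=2.9762, (cx,cy)=(0.9989,-0.0464)
member 8 (4-5): L=8.2711, (cx,cy)=(0.1909,0.9816)
member 9 (4-6): L=3.1870, (cx,cy)=(1.0000,0.0000)
member 10 (5-6): L=8.2767, (cx,cy)=(0.1943,-0.9809)
solve A·x = −loads:
  F[0-1] = -136.9526 N (compression)
  F[0-2] = +3246.7924 N (tension)
  F[1-2] = -3949.6404 N (compression)
  F[1-3] = -2508.0520 N (compression)
  F[2-3] = +3913.9825 N (tension)
  F[2-4] = +1720.8747 N (tension)
  F[3-4] = -3088.8718 N (compression)
  F[3-5] = -1207.9672 N (compression)
  F[4-5] = +3102.8368 N (tension)
  F[4-6] = +614.3201 N (tension)
  F[5-6] = -3162.0309 N (compression)
  Rx@0 = -3223.3900 N
  Ry@0 = +134.9383 N
  Ry@6 = +3101.7817 N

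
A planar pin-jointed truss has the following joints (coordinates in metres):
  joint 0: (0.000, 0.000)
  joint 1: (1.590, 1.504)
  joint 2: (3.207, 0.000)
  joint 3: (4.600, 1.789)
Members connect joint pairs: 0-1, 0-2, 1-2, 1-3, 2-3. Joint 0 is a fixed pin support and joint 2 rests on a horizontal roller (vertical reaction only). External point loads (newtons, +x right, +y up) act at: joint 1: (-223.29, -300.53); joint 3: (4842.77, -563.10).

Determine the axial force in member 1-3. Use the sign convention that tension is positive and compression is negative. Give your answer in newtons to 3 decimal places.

5727.080

N=4 nodes, M=5 members, R=3 reactions → 2N=8, M+R=8
member 0 (0-1): L=2.1886, (cx,cy)=(0.7265,0.6872)
member 1 (0-2): L=3.2070, (cx,cy)=(1.0000,0.0000)
member 2 (1-2): L=2.2083, (cx,cy)=(0.7322,-0.6811)
member 3 (1-3): L=3.0235, (cx,cy)=(0.9955,0.0943)
member 4 (2-3): L=2.2674, (cx,cy)=(0.6144,0.7890)
solve A·x = −loads:
  F[0-1] = +3914.2830 N (tension)
  F[0-2] = +1775.8288 N (tension)
  F[1-2] = -3598.1081 N (compression)
  F[1-3] = +5727.0801 N (tension)
  F[2-3] = -1397.8747 N (compression)
  Rx@0 = -4619.4800 N
  Ry@0 = -2689.8437 N
  Ry@2 = +3553.4737 N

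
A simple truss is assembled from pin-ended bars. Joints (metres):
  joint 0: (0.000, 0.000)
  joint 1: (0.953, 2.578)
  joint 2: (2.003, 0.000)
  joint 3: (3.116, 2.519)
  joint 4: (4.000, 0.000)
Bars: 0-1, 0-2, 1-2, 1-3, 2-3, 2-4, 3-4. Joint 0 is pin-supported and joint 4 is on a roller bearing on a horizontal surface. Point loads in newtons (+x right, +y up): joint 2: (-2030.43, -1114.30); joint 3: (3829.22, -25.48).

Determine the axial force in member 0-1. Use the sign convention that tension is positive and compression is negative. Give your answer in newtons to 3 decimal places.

1971.831

N=5 nodes, M=7 members, R=3 reactions → 2N=10, M+R=10
member 0 (0-1): L=2.7485, (cx,cy)=(0.3467,0.9380)
member 1 (0-2): L=2.0030, (cx,cy)=(1.0000,0.0000)
member 2 (1-2): L=2.7836, (cx,cy)=(0.3772,-0.9261)
member 3 (1-3): L=2.1638, (cx,cy)=(0.9996,-0.0273)
member 4 (2-3): L=2.7539, (cx,cy)=(0.4041,0.9147)
member 5 (2-4): L=1.9970, (cx,cy)=(1.0000,0.0000)
member 6 (3-4): L=2.6696, (cx,cy)=(0.3311,-0.9436)
solve A·x = −loads:
  F[0-1] = +1971.8312 N (tension)
  F[0-2] = +1115.0898 N (tension)
  F[1-2] = -2039.8258 N (compression)
  F[1-3] = +1453.6744 N (tension)
  F[2-3] = +3283.5536 N (tension)
  F[2-4] = +1049.0388 N (tension)
  F[3-4] = -3168.0140 N (compression)
  Rx@0 = -1798.7900 N
  Ry@0 = -1849.5059 N
  Ry@4 = +2989.2859 N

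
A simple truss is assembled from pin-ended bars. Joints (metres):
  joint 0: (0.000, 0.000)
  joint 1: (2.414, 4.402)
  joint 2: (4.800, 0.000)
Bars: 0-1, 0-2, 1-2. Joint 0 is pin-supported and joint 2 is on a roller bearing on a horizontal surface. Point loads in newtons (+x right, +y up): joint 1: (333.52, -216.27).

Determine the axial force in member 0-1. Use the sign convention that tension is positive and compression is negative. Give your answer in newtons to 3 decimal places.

226.230

N=3 nodes, M=3 members, R=3 reactions → 2N=6, M+R=6
member 0 (0-1): L=5.0205, (cx,cy)=(0.4808,0.8768)
member 1 (0-2): L=4.8000, (cx,cy)=(1.0000,0.0000)
member 2 (1-2): L=5.0071, (cx,cy)=(0.4765,-0.8792)
solve A·x = −loads:
  F[0-1] = +226.2302 N (tension)
  F[0-2] = +224.7412 N (tension)
  F[1-2] = -471.6225 N (compression)
  Rx@0 = -333.5200 N
  Ry@0 = -198.3614 N
  Ry@2 = +414.6314 N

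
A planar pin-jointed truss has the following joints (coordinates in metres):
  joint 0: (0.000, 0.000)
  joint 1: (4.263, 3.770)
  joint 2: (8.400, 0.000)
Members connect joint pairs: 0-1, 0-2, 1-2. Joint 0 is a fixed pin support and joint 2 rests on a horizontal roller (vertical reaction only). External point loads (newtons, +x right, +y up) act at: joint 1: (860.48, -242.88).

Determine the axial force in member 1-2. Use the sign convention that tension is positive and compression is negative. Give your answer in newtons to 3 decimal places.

N=3 nodes, M=3 members, R=3 reactions → 2N=6, M+R=6
member 0 (0-1): L=5.6909, (cx,cy)=(0.7491,0.6625)
member 1 (0-2): L=8.4000, (cx,cy)=(1.0000,0.0000)
member 2 (1-2): L=5.5971, (cx,cy)=(0.7391,-0.6736)
solve A·x = −loads:
  F[0-1] = +402.3966 N (tension)
  F[0-2] = +559.0472 N (tension)
  F[1-2] = -756.3573 N (compression)
  Rx@0 = -860.4800 N
  Ry@0 = -266.5732 N
  Ry@2 = +509.4532 N

-756.357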